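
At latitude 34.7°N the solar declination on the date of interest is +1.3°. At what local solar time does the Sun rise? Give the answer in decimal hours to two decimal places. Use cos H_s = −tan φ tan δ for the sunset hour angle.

5.94 h

cos H_s = −tan(34.7°) · tan(1.3°) = -0.0157, so H_s = arccos(-0.0157) = 90.90°.
Sunrise is at 12 − H_s/15 = 12 − 6.060 = 5.940 h local solar time.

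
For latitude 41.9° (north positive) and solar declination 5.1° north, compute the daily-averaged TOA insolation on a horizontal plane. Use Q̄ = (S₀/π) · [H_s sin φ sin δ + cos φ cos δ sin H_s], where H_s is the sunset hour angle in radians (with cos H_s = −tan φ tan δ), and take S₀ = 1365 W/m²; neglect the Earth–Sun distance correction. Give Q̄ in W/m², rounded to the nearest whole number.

364 W/m²

The sunset hour angle satisfies cos H_s = −tan φ tan δ = -0.0801, giving H_s = 94.59°. In radians, H_s = 1.6509.
H_s sin φ sin δ = 1.6509 × 0.6678 × 0.0889 = 0.0980.
cos φ cos δ sin H_s = 0.7443 × 0.9960 × 0.9968 = 0.7390.
Q̄ = (1365/π) × (0.0980 + 0.7390) = 434.49 × 0.8370 = 363.67 W/m².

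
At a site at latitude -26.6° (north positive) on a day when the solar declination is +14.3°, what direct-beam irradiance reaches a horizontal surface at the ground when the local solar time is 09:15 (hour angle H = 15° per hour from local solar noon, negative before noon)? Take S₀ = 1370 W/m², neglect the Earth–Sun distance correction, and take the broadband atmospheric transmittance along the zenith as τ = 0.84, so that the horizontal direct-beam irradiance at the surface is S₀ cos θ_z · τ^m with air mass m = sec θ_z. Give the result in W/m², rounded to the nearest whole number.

537 W/m²

Hour angle H = 15° × (9.25 − 12) = -41.25°.
cos θ_z = sin φ sin δ + cos φ cos δ cos H = (-0.4478)(0.2470) + (0.8942)(0.9690)(0.7518) = 0.5408.
Air mass m = 1/cos θ_z = 1/0.5408 = 1.849; τ^m = 0.84^1.849 = 0.7244.
Surface direct beam = 1370 × 0.5408 × 0.7244 = 536.71 W/m².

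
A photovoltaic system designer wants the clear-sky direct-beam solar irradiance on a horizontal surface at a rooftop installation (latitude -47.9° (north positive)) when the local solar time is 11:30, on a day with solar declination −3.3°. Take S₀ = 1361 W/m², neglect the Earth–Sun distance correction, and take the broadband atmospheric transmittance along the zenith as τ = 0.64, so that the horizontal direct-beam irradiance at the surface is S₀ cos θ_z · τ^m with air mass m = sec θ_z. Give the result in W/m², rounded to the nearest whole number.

Hour angle H = 15° × (11.5 − 12) = -7.50°.
cos θ_z = sin(-47.9°) sin(-3.3°) + cos(-47.9°) cos(-3.3°) cos(-7.50°) = 0.0427 + 0.6636 = 0.7063.
Air mass m = 1/cos θ_z = 1/0.7063 = 1.416; τ^m = 0.64^1.416 = 0.5316.
Surface direct beam = 1361 × 0.7063 × 0.5316 = 511.01 W/m².

511 W/m²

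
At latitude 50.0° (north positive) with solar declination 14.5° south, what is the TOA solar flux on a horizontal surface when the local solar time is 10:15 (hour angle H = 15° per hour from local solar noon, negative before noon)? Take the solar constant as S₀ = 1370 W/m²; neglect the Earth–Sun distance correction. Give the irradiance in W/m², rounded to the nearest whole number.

Hour angle H = 15° × (10.25 − 12) = -26.25°.
With φ = 50.0°, δ = -14.5°, H = -26.25°: sin φ sin δ = -0.1918, cos φ cos δ cos H = 0.5581, so cos θ_z = 0.3663.
Top-of-atmosphere irradiance = S₀ cos θ_z = 1370 × 0.3663 = 501.83 W/m².

502 W/m²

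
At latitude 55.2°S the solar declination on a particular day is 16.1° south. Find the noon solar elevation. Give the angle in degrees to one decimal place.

At local solar noon the hour angle is zero, so the elevation is 90° − |φ − δ| = 90° − |-55.2° − (-16.1°)| = 90° − 39.1° = 50.9°.

50.9°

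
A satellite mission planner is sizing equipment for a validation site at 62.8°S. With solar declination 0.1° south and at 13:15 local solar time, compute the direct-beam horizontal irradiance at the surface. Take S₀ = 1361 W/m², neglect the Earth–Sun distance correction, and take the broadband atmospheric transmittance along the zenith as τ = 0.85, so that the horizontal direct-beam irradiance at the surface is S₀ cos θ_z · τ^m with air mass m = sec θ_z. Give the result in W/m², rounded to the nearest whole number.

Hour angle H = 15° × (13.25 − 12) = 18.75°.
With φ = -62.8°, δ = -0.1°, H = 18.75°: sin φ sin δ = 0.0016, cos φ cos δ cos H = 0.4328, so cos θ_z = 0.4344.
Air mass m = 1/cos θ_z = 1/0.4344 = 2.302; τ^m = 0.85^2.302 = 0.6879.
Surface direct beam = 1361 × 0.4344 × 0.6879 = 406.70 W/m².

407 W/m²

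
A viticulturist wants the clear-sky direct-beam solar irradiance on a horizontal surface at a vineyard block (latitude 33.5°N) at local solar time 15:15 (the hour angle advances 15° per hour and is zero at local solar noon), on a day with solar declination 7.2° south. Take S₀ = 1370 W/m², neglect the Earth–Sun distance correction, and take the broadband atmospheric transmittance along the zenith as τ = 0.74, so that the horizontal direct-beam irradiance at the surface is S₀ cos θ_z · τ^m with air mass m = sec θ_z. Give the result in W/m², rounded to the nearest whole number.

Hour angle H = 15° × (15.25 − 12) = 48.75°.
With φ = 33.5°, δ = -7.2°, H = 48.75°: sin φ sin δ = -0.0692, cos φ cos δ cos H = 0.5455, so cos θ_z = 0.4763.
Air mass m = 1/cos θ_z = 1/0.4763 = 2.100; τ^m = 0.74^2.100 = 0.5314.
Surface direct beam = 1370 × 0.4763 × 0.5314 = 346.75 W/m².

347 W/m²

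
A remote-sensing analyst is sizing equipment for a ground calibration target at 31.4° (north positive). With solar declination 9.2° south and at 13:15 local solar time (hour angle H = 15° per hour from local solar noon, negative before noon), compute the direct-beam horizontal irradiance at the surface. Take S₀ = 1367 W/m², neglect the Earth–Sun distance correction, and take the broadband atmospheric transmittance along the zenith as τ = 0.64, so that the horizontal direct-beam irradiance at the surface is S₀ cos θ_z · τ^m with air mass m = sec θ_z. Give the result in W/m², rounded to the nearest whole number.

523 W/m²

Hour angle H = 15° × (13.25 − 12) = 18.75°.
With φ = 31.4°, δ = -9.2°, H = 18.75°: sin φ sin δ = -0.0833, cos φ cos δ cos H = 0.7979, so cos θ_z = 0.7146.
Air mass m = 1/cos θ_z = 1/0.7146 = 1.399; τ^m = 0.64^1.399 = 0.5356.
Surface direct beam = 1367 × 0.7146 × 0.5356 = 523.21 W/m².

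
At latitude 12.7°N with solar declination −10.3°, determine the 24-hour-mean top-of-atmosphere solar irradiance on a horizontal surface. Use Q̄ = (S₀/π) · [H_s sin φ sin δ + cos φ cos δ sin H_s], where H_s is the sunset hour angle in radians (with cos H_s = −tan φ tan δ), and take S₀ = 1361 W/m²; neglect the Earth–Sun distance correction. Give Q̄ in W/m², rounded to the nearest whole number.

−tan φ tan δ = −(0.2254)(-0.1817) = 0.0410; H_s = arccos(0.0410) = 87.65°. In radians, H_s = 1.5298.
H_s sin φ sin δ = 1.5298 × 0.2198 × -0.1788 = -0.0601.
cos φ cos δ sin H_s = 0.9755 × 0.9839 × 0.9992 = 0.9590.
Q̄ = (1361/π) × (-0.0601 + 0.9590) = 433.22 × 0.8989 = 389.42 W/m².

389 W/m²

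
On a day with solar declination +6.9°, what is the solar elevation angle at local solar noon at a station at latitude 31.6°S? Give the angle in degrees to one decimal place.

At local solar noon the hour angle is zero, so the elevation is 90° − |φ − δ| = 90° − |-31.6° − (6.9°)| = 90° − 38.5° = 51.5°.

51.5°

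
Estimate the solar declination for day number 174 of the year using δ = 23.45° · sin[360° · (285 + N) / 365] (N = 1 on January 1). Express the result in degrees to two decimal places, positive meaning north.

360 × (285 + 174) / 365 = 452.712°; sin(452.712°) = 0.9989.
δ = 23.45 × 0.9989 = 23.424° ≈ +23.42°.

+23.42°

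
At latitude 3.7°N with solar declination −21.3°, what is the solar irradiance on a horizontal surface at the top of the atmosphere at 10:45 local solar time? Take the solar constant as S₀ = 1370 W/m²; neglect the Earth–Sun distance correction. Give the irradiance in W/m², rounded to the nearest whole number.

Hour angle H = 15° × (10.75 − 12) = -18.75°.
cos θ_z = sin φ sin δ + cos φ cos δ cos H = (0.0645)(-0.3633) + (0.9979)(0.9317)(0.9469) = 0.8569.
Top-of-atmosphere irradiance = S₀ cos θ_z = 1370 × 0.8569 = 1173.95 W/m².

1174 W/m²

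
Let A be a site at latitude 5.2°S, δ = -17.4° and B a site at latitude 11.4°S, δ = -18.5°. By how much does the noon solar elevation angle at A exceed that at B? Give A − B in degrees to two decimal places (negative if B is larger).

-5.10°

A: 90° − |-5.2 − (-17.4)| = 77.80°.
B: 90° − |-11.4 − (-18.5)| = 82.90°.
A − B = 77.80 − 82.90 = -5.10°.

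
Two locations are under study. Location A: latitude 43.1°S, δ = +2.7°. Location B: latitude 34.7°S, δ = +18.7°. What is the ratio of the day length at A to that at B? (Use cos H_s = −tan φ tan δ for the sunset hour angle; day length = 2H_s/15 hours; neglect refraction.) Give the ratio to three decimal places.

1.144

A: H_s = arccos(−tan -43.1° · tan 2.7°) = 87.47°, so 2H_s/15 = 11.6627 h.
B: H_s = arccos(−tan -34.7° · tan 18.7°) = 76.45°, so 2H_s/15 = 10.1933 h.
Ratio A/B = 11.6627 / 10.1933 = 1.1442.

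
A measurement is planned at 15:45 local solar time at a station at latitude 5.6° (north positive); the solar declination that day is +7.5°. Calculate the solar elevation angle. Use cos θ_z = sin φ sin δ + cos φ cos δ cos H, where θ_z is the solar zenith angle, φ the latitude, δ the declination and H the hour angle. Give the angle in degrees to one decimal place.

34.1°

Hour angle H = 15° × (15.75 − 12) = 56.25°.
cos θ_z = sin(5.6°) sin(7.5°) + cos(5.6°) cos(7.5°) cos(56.25°) = 0.0127 + 0.5482 = 0.5609.
θ_z = arccos(0.5609) = 55.88°, so the elevation is 90° − 55.88° = 34.12°.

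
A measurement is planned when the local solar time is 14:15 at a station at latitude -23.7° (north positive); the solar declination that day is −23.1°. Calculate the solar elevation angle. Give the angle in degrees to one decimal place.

Hour angle H = 15° × (14.25 − 12) = 33.75°.
cos θ_z = sin φ sin δ + cos φ cos δ cos H = (-0.4019)(-0.3923) + (0.9157)(0.9198)(0.8315) = 0.8580.
θ_z = arccos(0.8580) = 30.91°, so the elevation is 90° − 30.91° = 59.09°.

59.1°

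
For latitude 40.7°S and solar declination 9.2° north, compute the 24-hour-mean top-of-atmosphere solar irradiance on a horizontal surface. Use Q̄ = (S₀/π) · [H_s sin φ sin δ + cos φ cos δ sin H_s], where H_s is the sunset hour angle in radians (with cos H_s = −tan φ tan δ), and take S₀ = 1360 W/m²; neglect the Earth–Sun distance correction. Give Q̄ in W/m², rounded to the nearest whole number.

The sunset hour angle satisfies cos H_s = −tan φ tan δ = 0.1393, giving H_s = 81.99°. In radians, H_s = 1.4310.
H_s sin φ sin δ = 1.4310 × -0.6521 × 0.1599 = -0.1492.
cos φ cos δ sin H_s = 0.7581 × 0.9871 × 0.9902 = 0.7410.
Q̄ = (1360/π) × (-0.1492 + 0.7410) = 432.90 × 0.5918 = 256.19 W/m².

256 W/m²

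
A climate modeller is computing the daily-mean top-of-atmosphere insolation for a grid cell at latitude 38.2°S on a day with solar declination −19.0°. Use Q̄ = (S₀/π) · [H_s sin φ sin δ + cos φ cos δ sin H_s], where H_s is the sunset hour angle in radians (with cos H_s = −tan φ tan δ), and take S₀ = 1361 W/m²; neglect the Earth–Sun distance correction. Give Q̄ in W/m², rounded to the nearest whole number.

471 W/m²

−tan φ tan δ = −(-0.7869)(-0.3443) = -0.2709; H_s = arccos(-0.2709) = 105.72°. In radians, H_s = 1.8452.
H_s sin φ sin δ = 1.8452 × -0.6184 × -0.3256 = 0.3715.
cos φ cos δ sin H_s = 0.7859 × 0.9455 × 0.9626 = 0.7153.
Q̄ = (1361/π) × (0.3715 + 0.7153) = 433.22 × 1.0868 = 470.82 W/m².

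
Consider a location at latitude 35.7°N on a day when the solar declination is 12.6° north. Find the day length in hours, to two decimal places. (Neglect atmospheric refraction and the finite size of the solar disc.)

13.23 hours

cos H_s = −tan(35.7°) · tan(12.6°) = -0.1606, so H_s = arccos(-0.1606) = 99.24°.
Day length = 2 H_s / 15° h⁻¹ = 198.48° / 15 = 13.232 h.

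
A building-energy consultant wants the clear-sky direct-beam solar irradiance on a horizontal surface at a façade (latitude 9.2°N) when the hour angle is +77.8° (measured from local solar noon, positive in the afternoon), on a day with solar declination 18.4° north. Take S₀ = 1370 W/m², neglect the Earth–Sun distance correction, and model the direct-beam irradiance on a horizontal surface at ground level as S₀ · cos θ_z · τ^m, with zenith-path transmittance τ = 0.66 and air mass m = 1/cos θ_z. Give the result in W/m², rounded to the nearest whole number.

64 W/m²

With φ = 9.2°, δ = 18.4°, H = 77.80°: sin φ sin δ = 0.0505, cos φ cos δ cos H = 0.1979, so cos θ_z = 0.2484.
Air mass m = 1/cos θ_z = 1/0.2484 = 4.026; τ^m = 0.66^4.026 = 0.1877.
Surface direct beam = 1370 × 0.2484 × 0.1877 = 63.88 W/m².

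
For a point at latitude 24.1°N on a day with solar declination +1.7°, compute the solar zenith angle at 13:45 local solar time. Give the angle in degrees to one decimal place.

33.9°

Hour angle H = 15° × (13.75 − 12) = 26.25°.
With φ = 24.1°, δ = 1.7°, H = 26.25°: sin φ sin δ = 0.0121, cos φ cos δ cos H = 0.8183, so cos θ_z = 0.8304.
θ_z = arccos(0.8304) = 33.86°.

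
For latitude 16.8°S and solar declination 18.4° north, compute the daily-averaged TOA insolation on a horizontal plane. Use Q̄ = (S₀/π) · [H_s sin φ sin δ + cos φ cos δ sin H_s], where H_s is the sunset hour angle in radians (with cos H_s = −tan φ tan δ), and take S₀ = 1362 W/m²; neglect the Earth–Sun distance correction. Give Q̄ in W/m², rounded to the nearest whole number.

334 W/m²

cos H_s = −tan(-16.8°) · tan(18.4°) = 0.1004, so H_s = arccos(0.1004) = 84.24°. In radians, H_s = 1.4703.
H_s sin φ sin δ = 1.4703 × -0.2890 × 0.3156 = -0.1341.
cos φ cos δ sin H_s = 0.9573 × 0.9489 × 0.9950 = 0.9038.
Q̄ = (1362/π) × (-0.1341 + 0.9038) = 433.54 × 0.7697 = 333.70 W/m².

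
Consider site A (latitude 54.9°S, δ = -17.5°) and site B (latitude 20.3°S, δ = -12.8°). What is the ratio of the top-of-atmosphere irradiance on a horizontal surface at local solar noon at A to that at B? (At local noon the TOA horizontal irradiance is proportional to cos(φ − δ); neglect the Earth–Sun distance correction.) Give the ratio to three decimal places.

A: cos θ_z = cos(-54.9° − (-17.5°)) = 0.7944.
B: cos θ_z = cos(-20.3° − (-12.8°)) = 0.9914.
Ratio A/B = 0.7944 / 0.9914 = 0.8013.

0.801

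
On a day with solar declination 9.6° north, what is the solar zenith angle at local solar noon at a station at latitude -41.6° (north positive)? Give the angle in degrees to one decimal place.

51.2°

At local solar noon the hour angle is zero, so the zenith angle is |φ − δ| = |-41.6° − (9.6°)| = 51.2°.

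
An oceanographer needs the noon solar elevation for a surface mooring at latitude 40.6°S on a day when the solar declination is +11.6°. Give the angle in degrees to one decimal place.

37.8°

At local solar noon the hour angle is zero, so the elevation is 90° − |φ − δ| = 90° − |-40.6° − (11.6°)| = 90° − 52.2° = 37.8°.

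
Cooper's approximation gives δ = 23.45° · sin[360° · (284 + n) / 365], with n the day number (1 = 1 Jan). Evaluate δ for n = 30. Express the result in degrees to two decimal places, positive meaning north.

-18.04°

360 × (284 + 30) / 365 = 309.699°; sin(309.699°) = -0.7694.
δ = 23.45 × -0.7694 = -18.042° ≈ -18.04°.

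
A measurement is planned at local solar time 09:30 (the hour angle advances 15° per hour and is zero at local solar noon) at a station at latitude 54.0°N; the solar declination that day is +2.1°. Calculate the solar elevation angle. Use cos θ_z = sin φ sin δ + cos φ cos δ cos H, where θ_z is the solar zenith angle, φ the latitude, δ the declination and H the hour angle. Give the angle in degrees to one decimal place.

29.7°

Hour angle H = 15° × (9.5 − 12) = -37.50°.
With φ = 54.0°, δ = 2.1°, H = -37.50°: sin φ sin δ = 0.0296, cos φ cos δ cos H = 0.4660, so cos θ_z = 0.4956.
θ_z = arccos(0.4956) = 60.29°, so the elevation is 90° − 60.29° = 29.71°.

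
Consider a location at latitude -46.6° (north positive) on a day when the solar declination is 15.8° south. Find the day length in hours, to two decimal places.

14.32 hours

cos H_s = −tan(-46.6°) · tan(-15.8°) = -0.2992, so H_s = arccos(-0.2992) = 107.41°.
Day length = 2 H_s / 15° h⁻¹ = 214.82° / 15 = 14.321 h.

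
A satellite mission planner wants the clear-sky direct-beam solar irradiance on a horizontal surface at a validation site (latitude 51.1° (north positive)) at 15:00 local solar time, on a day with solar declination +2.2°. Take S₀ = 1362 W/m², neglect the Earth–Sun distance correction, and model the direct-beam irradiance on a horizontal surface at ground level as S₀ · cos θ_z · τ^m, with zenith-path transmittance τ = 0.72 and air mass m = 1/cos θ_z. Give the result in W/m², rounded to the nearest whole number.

322 W/m²

Hour angle H = 15° × (15 − 12) = 45.00°.
cos θ_z = sin(51.1°) sin(2.2°) + cos(51.1°) cos(2.2°) cos(45.00°) = 0.0299 + 0.4437 = 0.4736.
Air mass m = 1/cos θ_z = 1/0.4736 = 2.111; τ^m = 0.72^2.111 = 0.4998.
Surface direct beam = 1362 × 0.4736 × 0.4998 = 322.39 W/m².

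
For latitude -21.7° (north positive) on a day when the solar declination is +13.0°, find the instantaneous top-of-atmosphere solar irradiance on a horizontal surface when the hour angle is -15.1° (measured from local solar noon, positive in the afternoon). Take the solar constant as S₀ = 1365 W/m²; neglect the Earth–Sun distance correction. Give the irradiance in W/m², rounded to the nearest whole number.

cos θ_z = sin(-21.7°) sin(13.0°) + cos(-21.7°) cos(13.0°) cos(-15.10°) = -0.0832 + 0.8741 = 0.7909.
Top-of-atmosphere irradiance = S₀ cos θ_z = 1365 × 0.7909 = 1079.58 W/m².

1080 W/m²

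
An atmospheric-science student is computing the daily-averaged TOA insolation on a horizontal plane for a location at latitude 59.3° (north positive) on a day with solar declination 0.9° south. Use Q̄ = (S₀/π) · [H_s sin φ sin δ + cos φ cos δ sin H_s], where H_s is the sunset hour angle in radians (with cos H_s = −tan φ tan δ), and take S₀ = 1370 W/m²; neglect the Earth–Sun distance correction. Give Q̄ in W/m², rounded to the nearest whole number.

cos H_s = −tan(59.3°) · tan(-0.9°) = 0.0265, so H_s = arccos(0.0265) = 88.48°. In radians, H_s = 1.5443.
H_s sin φ sin δ = 1.5443 × 0.8599 × -0.0157 = -0.0208.
cos φ cos δ sin H_s = 0.5105 × 0.9999 × 0.9996 = 0.5102.
Q̄ = (1370/π) × (-0.0208 + 0.5102) = 436.08 × 0.4894 = 213.42 W/m².

213 W/m²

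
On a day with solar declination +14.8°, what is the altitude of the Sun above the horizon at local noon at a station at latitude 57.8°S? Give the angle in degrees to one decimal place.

At local solar noon the hour angle is zero, so the elevation is 90° − |φ − δ| = 90° − |-57.8° − (14.8°)| = 90° − 72.6° = 17.4°.

17.4°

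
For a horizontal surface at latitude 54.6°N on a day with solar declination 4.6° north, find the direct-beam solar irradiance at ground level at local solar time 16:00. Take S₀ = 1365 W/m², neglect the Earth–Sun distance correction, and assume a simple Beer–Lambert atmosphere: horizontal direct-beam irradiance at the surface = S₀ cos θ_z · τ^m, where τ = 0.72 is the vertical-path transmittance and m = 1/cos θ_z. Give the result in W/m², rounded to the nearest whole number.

191 W/m²

Hour angle H = 15° × (16 − 12) = 60.00°.
cos θ_z = sin(54.6°) sin(4.6°) + cos(54.6°) cos(4.6°) cos(60.00°) = 0.0654 + 0.2887 = 0.3541.
Air mass m = 1/cos θ_z = 1/0.3541 = 2.824; τ^m = 0.72^2.824 = 0.3955.
Surface direct beam = 1365 × 0.3541 × 0.3955 = 191.16 W/m².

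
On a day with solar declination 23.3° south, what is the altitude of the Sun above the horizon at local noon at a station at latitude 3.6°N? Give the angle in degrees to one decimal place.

At local solar noon the hour angle is zero, so the elevation is 90° − |φ − δ| = 90° − |3.6° − (-23.3°)| = 90° − 26.9° = 63.1°.

63.1°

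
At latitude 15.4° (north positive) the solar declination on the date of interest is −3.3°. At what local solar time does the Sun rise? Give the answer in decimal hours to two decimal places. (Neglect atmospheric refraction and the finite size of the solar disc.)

6.06 h

The sunset hour angle satisfies cos H_s = −tan φ tan δ = 0.0159, giving H_s = 89.09°.
Sunrise is at 12 − H_s/15 = 12 − 5.939 = 6.061 h local solar time.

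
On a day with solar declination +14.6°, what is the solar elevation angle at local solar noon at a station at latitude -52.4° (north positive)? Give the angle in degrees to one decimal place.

23.0°

At local solar noon the hour angle is zero, so the elevation is 90° − |φ − δ| = 90° − |-52.4° − (14.6°)| = 90° − 67.0° = 23.0°.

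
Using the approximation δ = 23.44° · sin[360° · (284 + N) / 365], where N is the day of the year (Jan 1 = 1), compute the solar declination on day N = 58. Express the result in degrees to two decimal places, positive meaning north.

-9.04°

360 × (284 + 58) / 365 = 337.315°; sin(337.315°) = -0.3857.
δ = 23.44 × -0.3857 = -9.041° ≈ -9.04°.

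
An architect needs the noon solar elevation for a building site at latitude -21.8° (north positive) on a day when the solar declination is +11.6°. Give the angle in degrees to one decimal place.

56.6°

At local solar noon the hour angle is zero, so the elevation is 90° − |φ − δ| = 90° − |-21.8° − (11.6°)| = 90° − 33.4° = 56.6°.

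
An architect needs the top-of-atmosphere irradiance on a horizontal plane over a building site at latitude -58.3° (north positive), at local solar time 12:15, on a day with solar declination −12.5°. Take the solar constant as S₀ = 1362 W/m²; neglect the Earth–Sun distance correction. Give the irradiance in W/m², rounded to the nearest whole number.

Hour angle H = 15° × (12.25 − 12) = 3.75°.
cos θ_z = sin φ sin δ + cos φ cos δ cos H = (-0.8508)(-0.2164) + (0.5255)(0.9763)(0.9979) = 0.6961.
Top-of-atmosphere irradiance = S₀ cos θ_z = 1362 × 0.6961 = 948.09 W/m².

948 W/m²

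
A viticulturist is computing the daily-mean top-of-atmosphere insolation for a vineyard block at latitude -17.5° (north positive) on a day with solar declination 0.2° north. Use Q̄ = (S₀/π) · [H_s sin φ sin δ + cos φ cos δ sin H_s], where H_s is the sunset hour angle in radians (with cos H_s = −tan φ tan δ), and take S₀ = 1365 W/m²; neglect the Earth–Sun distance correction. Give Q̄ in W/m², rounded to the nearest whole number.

414 W/m²

cos H_s = −tan(-17.5°) · tan(0.2°) = 0.0011, so H_s = arccos(0.0011) = 89.94°. In radians, H_s = 1.5697.
H_s sin φ sin δ = 1.5697 × -0.3007 × 0.0035 = -0.0017.
cos φ cos δ sin H_s = 0.9537 × 1.0000 × 1.0000 = 0.9537.
Q̄ = (1365/π) × (-0.0017 + 0.9537) = 434.49 × 0.9520 = 413.63 W/m².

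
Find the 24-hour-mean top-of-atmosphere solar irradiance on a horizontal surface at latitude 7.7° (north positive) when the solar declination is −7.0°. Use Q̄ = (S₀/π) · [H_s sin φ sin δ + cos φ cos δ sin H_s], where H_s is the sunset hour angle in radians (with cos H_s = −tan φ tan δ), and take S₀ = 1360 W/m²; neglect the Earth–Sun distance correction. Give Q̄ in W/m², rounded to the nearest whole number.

415 W/m²

−tan φ tan δ = −(0.1352)(-0.1228) = 0.0166; H_s = arccos(0.0166) = 89.05°. In radians, H_s = 1.5542.
H_s sin φ sin δ = 1.5542 × 0.1340 × -0.1219 = -0.0254.
cos φ cos δ sin H_s = 0.9910 × 0.9925 × 0.9999 = 0.9835.
Q̄ = (1360/π) × (-0.0254 + 0.9835) = 432.90 × 0.9581 = 414.76 W/m².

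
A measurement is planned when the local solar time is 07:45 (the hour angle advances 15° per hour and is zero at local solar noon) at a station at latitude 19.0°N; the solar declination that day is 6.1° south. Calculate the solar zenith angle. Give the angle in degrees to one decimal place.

Hour angle H = 15° × (7.75 − 12) = -63.75°.
With φ = 19.0°, δ = -6.1°, H = -63.75°: sin φ sin δ = -0.0346, cos φ cos δ cos H = 0.4158, so cos θ_z = 0.3812.
θ_z = arccos(0.3812) = 67.59°.

67.6°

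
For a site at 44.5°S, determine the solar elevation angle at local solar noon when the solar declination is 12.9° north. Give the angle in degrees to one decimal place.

At local solar noon the hour angle is zero, so the elevation is 90° − |φ − δ| = 90° − |-44.5° − (12.9°)| = 90° − 57.4° = 32.6°.

32.6°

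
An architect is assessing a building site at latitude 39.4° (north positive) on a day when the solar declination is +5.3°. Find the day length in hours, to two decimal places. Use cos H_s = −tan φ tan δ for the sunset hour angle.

−tan φ tan δ = −(0.8214)(0.0928) = -0.0762; H_s = arccos(-0.0762) = 94.37°.
Day length = 2 H_s / 15° h⁻¹ = 188.74° / 15 = 12.583 h.

12.58 hours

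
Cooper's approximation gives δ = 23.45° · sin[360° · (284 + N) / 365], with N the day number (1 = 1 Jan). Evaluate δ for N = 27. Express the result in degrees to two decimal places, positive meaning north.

-18.79°

360 × (284 + 27) / 365 = 306.740°; sin(306.740°) = -0.8014.
δ = 23.45 × -0.8014 = -18.793° ≈ -18.79°.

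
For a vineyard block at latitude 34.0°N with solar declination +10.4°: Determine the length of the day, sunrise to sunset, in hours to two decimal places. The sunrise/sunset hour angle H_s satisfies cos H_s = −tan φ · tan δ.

12.95 hours

−tan φ tan δ = −(0.6745)(0.1835) = -0.1238; H_s = arccos(-0.1238) = 97.11°.
Day length = 2 H_s / 15° h⁻¹ = 194.22° / 15 = 12.948 h.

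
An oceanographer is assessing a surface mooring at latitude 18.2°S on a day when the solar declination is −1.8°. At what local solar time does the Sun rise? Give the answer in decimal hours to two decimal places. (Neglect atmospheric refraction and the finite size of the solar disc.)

5.96 h

cos H_s = −tan(-18.2°) · tan(-1.8°) = -0.0103, so H_s = arccos(-0.0103) = 90.59°.
Sunrise is at 12 − H_s/15 = 12 − 6.039 = 5.961 h local solar time.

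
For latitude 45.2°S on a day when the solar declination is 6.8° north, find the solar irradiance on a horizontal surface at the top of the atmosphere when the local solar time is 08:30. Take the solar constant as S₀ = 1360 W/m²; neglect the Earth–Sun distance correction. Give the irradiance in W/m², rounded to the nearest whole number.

Hour angle H = 15° × (8.5 − 12) = -52.50°.
cos θ_z = sin φ sin δ + cos φ cos δ cos H = (-0.7096)(0.1184) + (0.7046)(0.9930)(0.6088) = 0.3419.
Top-of-atmosphere irradiance = S₀ cos θ_z = 1360 × 0.3419 = 464.98 W/m².

465 W/m²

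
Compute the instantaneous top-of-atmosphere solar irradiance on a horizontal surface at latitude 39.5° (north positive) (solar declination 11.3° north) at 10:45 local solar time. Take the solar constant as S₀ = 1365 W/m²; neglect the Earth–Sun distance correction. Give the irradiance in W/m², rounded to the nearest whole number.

Hour angle H = 15° × (10.75 − 12) = -18.75°.
cos θ_z = sin(39.5°) sin(11.3°) + cos(39.5°) cos(11.3°) cos(-18.75°) = 0.1246 + 0.7165 = 0.8411.
Top-of-atmosphere irradiance = S₀ cos θ_z = 1365 × 0.8411 = 1148.10 W/m².

1148 W/m²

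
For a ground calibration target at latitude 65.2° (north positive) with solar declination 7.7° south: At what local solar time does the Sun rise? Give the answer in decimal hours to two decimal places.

7.13 h

cos H_s = −tan(65.2°) · tan(-7.7°) = 0.2926, so H_s = arccos(0.2926) = 72.99°.
Sunrise is at 12 − H_s/15 = 12 − 4.866 = 7.134 h local solar time.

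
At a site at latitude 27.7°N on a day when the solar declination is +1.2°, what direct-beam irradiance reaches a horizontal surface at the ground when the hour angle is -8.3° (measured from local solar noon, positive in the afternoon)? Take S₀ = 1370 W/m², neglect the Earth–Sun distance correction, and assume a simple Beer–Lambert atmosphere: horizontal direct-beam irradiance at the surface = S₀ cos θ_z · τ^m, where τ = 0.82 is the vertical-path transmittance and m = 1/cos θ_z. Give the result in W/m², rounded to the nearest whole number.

With φ = 27.7°, δ = 1.2°, H = -8.30°: sin φ sin δ = 0.0097, cos φ cos δ cos H = 0.8759, so cos θ_z = 0.8856.
Air mass m = 1/cos θ_z = 1/0.8856 = 1.129; τ^m = 0.82^1.129 = 0.7993.
Surface direct beam = 1370 × 0.8856 × 0.7993 = 969.77 W/m².

970 W/m²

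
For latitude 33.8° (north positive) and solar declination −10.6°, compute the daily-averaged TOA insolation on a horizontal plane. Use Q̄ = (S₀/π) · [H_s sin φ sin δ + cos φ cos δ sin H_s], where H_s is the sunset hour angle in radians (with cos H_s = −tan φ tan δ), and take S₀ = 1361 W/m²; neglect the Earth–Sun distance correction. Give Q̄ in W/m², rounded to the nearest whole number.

−tan φ tan δ = −(0.6694)(-0.1871) = 0.1252; H_s = arccos(0.1252) = 82.81°. In radians, H_s = 1.4453.
H_s sin φ sin δ = 1.4453 × 0.5563 × -0.1840 = -0.1479.
cos φ cos δ sin H_s = 0.8310 × 0.9829 × 0.9921 = 0.8103.
Q̄ = (1361/π) × (-0.1479 + 0.8103) = 433.22 × 0.6624 = 286.96 W/m².

287 W/m²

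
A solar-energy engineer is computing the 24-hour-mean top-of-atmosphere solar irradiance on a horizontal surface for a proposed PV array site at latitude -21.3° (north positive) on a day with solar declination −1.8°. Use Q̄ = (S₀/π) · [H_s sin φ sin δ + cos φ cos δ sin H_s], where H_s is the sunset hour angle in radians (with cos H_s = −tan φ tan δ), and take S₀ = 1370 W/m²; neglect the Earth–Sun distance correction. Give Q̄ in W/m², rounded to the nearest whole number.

414 W/m²

−tan φ tan δ = −(-0.3899)(-0.0314) = -0.0122; H_s = arccos(-0.0122) = 90.70°. In radians, H_s = 1.5830.
H_s sin φ sin δ = 1.5830 × -0.3633 × -0.0314 = 0.0181.
cos φ cos δ sin H_s = 0.9317 × 0.9995 × 0.9999 = 0.9311.
Q̄ = (1370/π) × (0.0181 + 0.9311) = 436.08 × 0.9492 = 413.93 W/m².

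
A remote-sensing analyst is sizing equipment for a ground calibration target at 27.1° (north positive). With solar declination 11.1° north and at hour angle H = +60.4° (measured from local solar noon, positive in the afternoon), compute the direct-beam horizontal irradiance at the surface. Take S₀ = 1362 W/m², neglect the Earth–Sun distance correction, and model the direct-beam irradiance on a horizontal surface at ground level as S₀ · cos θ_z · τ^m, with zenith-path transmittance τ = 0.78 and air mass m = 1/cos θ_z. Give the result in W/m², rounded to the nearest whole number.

438 W/m²

cos θ_z = sin(27.1°) sin(11.1°) + cos(27.1°) cos(11.1°) cos(60.40°) = 0.0877 + 0.4315 = 0.5192.
Air mass m = 1/cos θ_z = 1/0.5192 = 1.926; τ^m = 0.78^1.926 = 0.6197.
Surface direct beam = 1362 × 0.5192 × 0.6197 = 438.22 W/m².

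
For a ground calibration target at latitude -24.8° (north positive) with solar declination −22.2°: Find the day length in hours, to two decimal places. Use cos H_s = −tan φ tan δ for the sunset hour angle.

The sunset hour angle satisfies cos H_s = −tan φ tan δ = -0.1886, giving H_s = 100.87°.
Day length = 2 H_s / 15° h⁻¹ = 201.74° / 15 = 13.449 h.

13.45 hours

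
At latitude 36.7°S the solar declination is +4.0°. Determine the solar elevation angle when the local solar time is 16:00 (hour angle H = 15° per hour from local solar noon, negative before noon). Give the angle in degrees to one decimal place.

Hour angle H = 15° × (16 − 12) = 60.00°.
cos θ_z = sin(-36.7°) sin(4.0°) + cos(-36.7°) cos(4.0°) cos(60.00°) = -0.0417 + 0.3999 = 0.3582.
θ_z = arccos(0.3582) = 69.01°, so the elevation is 90° − 69.01° = 20.99°.

21.0°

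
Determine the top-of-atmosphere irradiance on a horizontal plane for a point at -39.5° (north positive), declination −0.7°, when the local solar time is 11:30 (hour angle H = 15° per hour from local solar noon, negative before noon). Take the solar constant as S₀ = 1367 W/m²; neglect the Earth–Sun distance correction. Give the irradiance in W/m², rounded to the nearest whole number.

1056 W/m²

Hour angle H = 15° × (11.5 − 12) = -7.50°.
cos θ_z = sin(-39.5°) sin(-0.7°) + cos(-39.5°) cos(-0.7°) cos(-7.50°) = 0.0078 + 0.7650 = 0.7728.
Top-of-atmosphere irradiance = S₀ cos θ_z = 1367 × 0.7728 = 1056.42 W/m².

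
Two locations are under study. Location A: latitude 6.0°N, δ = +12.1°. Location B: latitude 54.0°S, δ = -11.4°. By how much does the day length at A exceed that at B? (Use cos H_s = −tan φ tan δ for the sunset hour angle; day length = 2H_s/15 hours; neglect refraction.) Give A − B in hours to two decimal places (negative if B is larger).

-1.98 h

A: H_s = arccos(−tan 6.0° · tan 12.1°) = 91.29°, so 2H_s/15 = 12.1720 h.
B: H_s = arccos(−tan -54.0° · tan -11.4°) = 106.11°, so 2H_s/15 = 14.1480 h.
A − B = 12.1720 − 14.1480 = -1.9760 h.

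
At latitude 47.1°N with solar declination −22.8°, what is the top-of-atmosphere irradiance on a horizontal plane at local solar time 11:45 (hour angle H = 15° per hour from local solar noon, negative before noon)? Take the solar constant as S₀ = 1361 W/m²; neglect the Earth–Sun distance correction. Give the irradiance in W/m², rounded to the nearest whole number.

Hour angle H = 15° × (11.75 − 12) = -3.75°.
cos θ_z = sin φ sin δ + cos φ cos δ cos H = (0.7325)(-0.3875) + (0.6807)(0.9219)(0.9979) = 0.3424.
Top-of-atmosphere irradiance = S₀ cos θ_z = 1361 × 0.3424 = 466.01 W/m².

466 W/m²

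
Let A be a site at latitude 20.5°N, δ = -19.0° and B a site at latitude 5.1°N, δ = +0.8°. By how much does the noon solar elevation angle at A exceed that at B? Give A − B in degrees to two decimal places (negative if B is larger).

A: 90° − |20.5 − (-19.0)| = 50.50°.
B: 90° − |5.1 − (0.8)| = 85.70°.
A − B = 50.50 − 85.70 = -35.20°.

-35.20°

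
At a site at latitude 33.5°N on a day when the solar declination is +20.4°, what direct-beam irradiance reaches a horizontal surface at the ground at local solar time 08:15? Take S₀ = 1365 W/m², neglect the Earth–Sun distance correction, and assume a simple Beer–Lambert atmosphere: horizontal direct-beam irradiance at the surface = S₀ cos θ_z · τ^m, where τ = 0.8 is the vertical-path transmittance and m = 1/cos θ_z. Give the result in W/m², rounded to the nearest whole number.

Hour angle H = 15° × (8.25 − 12) = -56.25°.
cos θ_z = sin(33.5°) sin(20.4°) + cos(33.5°) cos(20.4°) cos(-56.25°) = 0.1924 + 0.4342 = 0.6266.
Air mass m = 1/cos θ_z = 1/0.6266 = 1.596; τ^m = 0.8^1.596 = 0.7004.
Surface direct beam = 1365 × 0.6266 × 0.7004 = 599.06 W/m².

599 W/m²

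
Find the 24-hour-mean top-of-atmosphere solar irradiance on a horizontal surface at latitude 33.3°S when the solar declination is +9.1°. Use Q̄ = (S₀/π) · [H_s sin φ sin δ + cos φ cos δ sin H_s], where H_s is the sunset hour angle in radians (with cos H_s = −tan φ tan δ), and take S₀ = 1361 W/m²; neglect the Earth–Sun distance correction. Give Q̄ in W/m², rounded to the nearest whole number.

300 W/m²

The sunset hour angle satisfies cos H_s = −tan φ tan δ = 0.1052, giving H_s = 83.96°. In radians, H_s = 1.4654.
H_s sin φ sin δ = 1.4654 × -0.5490 × 0.1582 = -0.1273.
cos φ cos δ sin H_s = 0.8358 × 0.9874 × 0.9945 = 0.8207.
Q̄ = (1361/π) × (-0.1273 + 0.8207) = 433.22 × 0.6934 = 300.39 W/m².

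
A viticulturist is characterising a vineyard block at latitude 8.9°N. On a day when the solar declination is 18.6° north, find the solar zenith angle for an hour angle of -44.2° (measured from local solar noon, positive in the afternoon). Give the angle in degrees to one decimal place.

With φ = 8.9°, δ = 18.6°, H = -44.20°: sin φ sin δ = 0.0493, cos φ cos δ cos H = 0.6713, so cos θ_z = 0.7206.
θ_z = arccos(0.7206) = 43.90°.

43.9°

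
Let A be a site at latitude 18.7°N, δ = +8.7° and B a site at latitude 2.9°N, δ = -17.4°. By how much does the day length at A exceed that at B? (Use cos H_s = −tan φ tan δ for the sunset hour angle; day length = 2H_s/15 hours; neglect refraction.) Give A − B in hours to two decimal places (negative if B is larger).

+0.52 h

A: H_s = arccos(−tan 18.7° · tan 8.7°) = 92.97°, so 2H_s/15 = 12.3960 h.
B: H_s = arccos(−tan 2.9° · tan -17.4°) = 89.09°, so 2H_s/15 = 11.8787 h.
A − B = 12.3960 − 11.8787 = 0.5173 h.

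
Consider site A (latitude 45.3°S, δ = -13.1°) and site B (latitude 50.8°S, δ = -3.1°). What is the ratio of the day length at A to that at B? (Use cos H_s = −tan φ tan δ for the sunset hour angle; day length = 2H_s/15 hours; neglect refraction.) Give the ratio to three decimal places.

A: H_s = arccos(−tan -45.3° · tan -13.1°) = 103.60°, so 2H_s/15 = 13.8133 h.
B: H_s = arccos(−tan -50.8° · tan -3.1°) = 93.81°, so 2H_s/15 = 12.5080 h.
Ratio A/B = 13.8133 / 12.5080 = 1.1044.

1.104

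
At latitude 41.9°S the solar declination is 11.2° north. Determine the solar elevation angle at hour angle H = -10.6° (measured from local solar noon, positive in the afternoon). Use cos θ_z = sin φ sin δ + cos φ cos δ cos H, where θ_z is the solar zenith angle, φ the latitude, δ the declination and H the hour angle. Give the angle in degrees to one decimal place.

36.0°

cos θ_z = sin(-41.9°) sin(11.2°) + cos(-41.9°) cos(11.2°) cos(-10.60°) = -0.1297 + 0.7177 = 0.5880.
θ_z = arccos(0.5880) = 53.98°, so the elevation is 90° − 53.98° = 36.02°.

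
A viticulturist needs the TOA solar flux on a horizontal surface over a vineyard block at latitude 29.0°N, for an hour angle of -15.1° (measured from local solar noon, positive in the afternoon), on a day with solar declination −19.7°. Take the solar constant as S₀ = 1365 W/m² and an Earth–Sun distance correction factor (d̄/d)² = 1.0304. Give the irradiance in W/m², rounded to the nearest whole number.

cos θ_z = sin φ sin δ + cos φ cos δ cos H = (0.4848)(-0.3371) + (0.8746)(0.9415)(0.9655) = 0.6316.
Top-of-atmosphere irradiance = S₀ (d̄/d)² cos θ_z = 1365 × 1.0304 × 0.6316 = 888.34 W/m².

888 W/m²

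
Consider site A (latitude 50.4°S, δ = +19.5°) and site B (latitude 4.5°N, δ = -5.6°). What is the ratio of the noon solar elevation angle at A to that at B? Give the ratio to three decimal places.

0.252

A: 90° − |-50.4 − (19.5)| = 20.10°.
B: 90° − |4.5 − (-5.6)| = 79.90°.
Ratio A/B = 20.1000 / 79.9000 = 0.2516.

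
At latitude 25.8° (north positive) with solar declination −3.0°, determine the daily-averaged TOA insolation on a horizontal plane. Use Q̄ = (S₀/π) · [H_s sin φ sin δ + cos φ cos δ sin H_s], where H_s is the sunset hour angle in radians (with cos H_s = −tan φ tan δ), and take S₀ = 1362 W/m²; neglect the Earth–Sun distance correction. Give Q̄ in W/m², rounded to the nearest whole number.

374 W/m²

−tan φ tan δ = −(0.4834)(-0.0524) = 0.0253; H_s = arccos(0.0253) = 88.55°. In radians, H_s = 1.5455.
H_s sin φ sin δ = 1.5455 × 0.4352 × -0.0523 = -0.0352.
cos φ cos δ sin H_s = 0.9003 × 0.9986 × 0.9997 = 0.8988.
Q̄ = (1362/π) × (-0.0352 + 0.8988) = 433.54 × 0.8636 = 374.41 W/m².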